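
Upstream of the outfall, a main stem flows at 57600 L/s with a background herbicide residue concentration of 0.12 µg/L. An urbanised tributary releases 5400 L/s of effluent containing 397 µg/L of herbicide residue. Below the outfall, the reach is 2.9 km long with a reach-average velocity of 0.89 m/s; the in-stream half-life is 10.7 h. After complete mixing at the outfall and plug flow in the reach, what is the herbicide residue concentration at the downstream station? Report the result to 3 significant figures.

32.2 µg/L

After mixing, C = (57600·0.1200 + 5400·397.0) / 63000 = 2151000/63000 = 34.14 µg/L.
Travel time t = 2.9·1000 / 0.89 = 3258 s = 0.9051 h.
Half-life 10.7 h → k = ln 2 / 10.7 = 0.06478 h⁻¹ = 1.555 d⁻¹.
Decay over the reach: 34.14·exp(−kt) = 34.14·0.9431 = 32.19 µg/L.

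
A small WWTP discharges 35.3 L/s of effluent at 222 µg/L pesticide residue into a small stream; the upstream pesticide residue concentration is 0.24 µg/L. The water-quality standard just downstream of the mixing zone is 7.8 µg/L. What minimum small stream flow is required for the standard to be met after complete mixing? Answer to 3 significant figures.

1000 L/s

Set C_mix = 7.8: (Q·0.2400 + 35.30·222.0) / (Q + 35.30) = 7.8
→ Q = 35.30·(222.0 − 7.8)/(7.8 − 0.2400) = 1000 L/s.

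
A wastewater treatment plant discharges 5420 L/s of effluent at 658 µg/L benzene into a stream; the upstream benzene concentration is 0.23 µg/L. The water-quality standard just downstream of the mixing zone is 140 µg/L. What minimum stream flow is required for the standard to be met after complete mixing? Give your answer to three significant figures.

Set C_mix = 140: (Q·0.2300 + 5420·658.0) / (Q + 5420) = 140
→ Q = 5420·(658.0 − 140)/(140 − 0.2300) = 20090 L/s.

20100 L/s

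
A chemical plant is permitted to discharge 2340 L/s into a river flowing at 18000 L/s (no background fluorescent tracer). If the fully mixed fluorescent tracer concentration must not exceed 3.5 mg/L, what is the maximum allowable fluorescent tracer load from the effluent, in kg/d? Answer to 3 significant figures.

6150 kg/d

Mass balance at the limit: 18000·0 + 2340·Cₑ = 20340·3.5 → Cₑ = 30.42 mg/L.
2340 L/s = 2.340 m³/s. Load = 2.340 m³/s × 30.42 g/m³ × 86 400 s/d = 6151 kg/d.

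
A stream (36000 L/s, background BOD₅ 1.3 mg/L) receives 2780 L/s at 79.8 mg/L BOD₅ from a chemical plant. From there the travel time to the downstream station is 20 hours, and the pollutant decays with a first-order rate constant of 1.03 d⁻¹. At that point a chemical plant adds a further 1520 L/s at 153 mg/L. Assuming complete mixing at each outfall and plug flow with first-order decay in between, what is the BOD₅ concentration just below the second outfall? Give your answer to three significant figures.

Conservation of mass: C = (36000·1.300 + 2780·79.80) / 38780 = 268600/38780 = 6.927 mg/L; combined flow 38780 L/s.
Applying C = C₀e^(−kt): 6.927 × 0.4239 = 2.936 mg/L.
Second outfall: C = (38780·2.936 + 1520·153.0)/40300 = 8.596 mg/L.

8.60 mg/L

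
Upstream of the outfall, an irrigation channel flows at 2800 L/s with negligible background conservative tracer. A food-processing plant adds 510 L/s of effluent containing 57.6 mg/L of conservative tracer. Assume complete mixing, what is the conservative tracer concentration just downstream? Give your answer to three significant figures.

Mass balance: C = (2800·0 + 510.0·57.60) / 3310 = 29380/3310 = 8.875 mg/L.

8.87 mg/L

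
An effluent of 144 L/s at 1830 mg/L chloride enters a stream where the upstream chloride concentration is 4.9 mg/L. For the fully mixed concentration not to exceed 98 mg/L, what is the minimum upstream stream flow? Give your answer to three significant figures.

Set C_mix = 98: (Q·4.900 + 144.0·1830) / (Q + 144.0) = 98
→ Q = 144.0·(1830 − 98)/(98 − 4.900) = 2679 L/s.

2680 L/s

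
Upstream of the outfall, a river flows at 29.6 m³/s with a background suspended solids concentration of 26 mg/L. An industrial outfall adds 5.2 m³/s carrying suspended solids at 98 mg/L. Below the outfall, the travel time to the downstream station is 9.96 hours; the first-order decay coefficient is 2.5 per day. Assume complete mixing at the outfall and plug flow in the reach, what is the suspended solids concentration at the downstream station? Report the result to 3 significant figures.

Mixed concentration C = ΣQC/ΣQ = (29.60·26.00 + 5.200·98.00) / 34.80 = 1279/34.80 = 36.76 mg/L.
Applying C = C₀e^(−kt): 36.76 × 0.3543 = 13.03 mg/L.

13.0 mg/L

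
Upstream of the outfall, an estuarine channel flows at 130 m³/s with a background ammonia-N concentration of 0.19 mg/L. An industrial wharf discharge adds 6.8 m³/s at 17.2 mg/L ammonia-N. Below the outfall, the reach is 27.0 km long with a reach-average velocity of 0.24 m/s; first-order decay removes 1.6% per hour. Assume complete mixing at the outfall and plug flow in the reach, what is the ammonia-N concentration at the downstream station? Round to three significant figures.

Conservation of mass: C = (130.0·0.1900 + 6.800·17.20) / 136.8 = 141.7/136.8 = 1.036 mg/L.
Travel time t = 27.0·1000 / 0.24 = 112500 s = 31.25 h.
1.6%/h lost → k = −ln(1 − 0.016) = 0.01613 h⁻¹.
Applying C = C₀e^(−kt): 1.036 × 0.6041 = 0.6255 mg/L.

0.626 mg/L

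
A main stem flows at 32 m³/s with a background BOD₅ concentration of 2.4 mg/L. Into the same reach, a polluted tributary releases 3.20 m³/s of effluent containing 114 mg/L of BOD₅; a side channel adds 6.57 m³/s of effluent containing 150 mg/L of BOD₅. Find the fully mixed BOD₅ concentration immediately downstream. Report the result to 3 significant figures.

34.2 mg/L

Mixed concentration C = ΣQC/ΣQ = (32.00·2.400 + 3.200·114.0 + 6.570·150.0) / 41.77 = 1427/41.77 = 34.17 mg/L.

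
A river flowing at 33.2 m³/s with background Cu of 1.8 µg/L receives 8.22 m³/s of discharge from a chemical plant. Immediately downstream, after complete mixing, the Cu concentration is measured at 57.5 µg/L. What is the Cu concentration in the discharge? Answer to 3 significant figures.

282 µg/L

Mass balance: 33.20·1.800 + 8.220·Cₑ = 41.42·57.50
→ Cₑ = (41.42·57.50 − 33.20·1.800) / 8.220 = 282.5 µg/L.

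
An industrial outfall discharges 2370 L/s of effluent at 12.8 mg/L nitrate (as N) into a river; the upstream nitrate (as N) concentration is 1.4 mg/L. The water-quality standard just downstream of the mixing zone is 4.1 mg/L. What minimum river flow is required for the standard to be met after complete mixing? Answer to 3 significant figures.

7640 L/s

Set C_mix = 4.1: (Q·1.400 + 2370·12.80) / (Q + 2370) = 4.1
→ Q = 2370·(12.80 − 4.1)/(4.1 − 1.400) = 7637 L/s.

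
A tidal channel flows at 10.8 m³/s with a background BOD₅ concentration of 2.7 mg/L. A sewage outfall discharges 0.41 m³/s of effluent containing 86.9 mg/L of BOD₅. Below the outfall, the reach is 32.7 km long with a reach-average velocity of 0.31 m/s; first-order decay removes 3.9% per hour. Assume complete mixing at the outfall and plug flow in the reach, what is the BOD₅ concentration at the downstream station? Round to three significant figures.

1.80 mg/L

Flow-weighted average: C = (10.80·2.700 + 0.4100·86.90) / 11.21 = 64.79/11.21 = 5.780 mg/L.
Travel time t = 32.7·1000 / 0.31 = 105500 s = 29.30 h.
3.9%/h lost → k = −ln(1 − 0.039) = 0.03978 h⁻¹.
Applying C = C₀e^(−kt): 5.780 × 0.3117 = 1.802 mg/L.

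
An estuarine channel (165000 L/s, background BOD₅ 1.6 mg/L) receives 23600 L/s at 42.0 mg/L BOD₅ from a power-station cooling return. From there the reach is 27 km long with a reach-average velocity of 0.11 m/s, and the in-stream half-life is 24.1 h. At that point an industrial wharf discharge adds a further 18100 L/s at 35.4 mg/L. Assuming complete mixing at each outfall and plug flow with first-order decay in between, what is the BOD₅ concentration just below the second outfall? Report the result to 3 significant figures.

3.95 mg/L

Mass balance: C = (165000·1.600 + 23600·42.00) / 188600 = 1255000/188600 = 6.655 mg/L; combined flow 188600 L/s.
Travel time t = 27·1000 / 0.11 = 245500 s = 68.18 h.
Half-life 24.1 h → k = ln 2 / 24.1 = 0.02876 h⁻¹ = 0.6903 d⁻¹.
First-order decay: C = 6.655·exp(−k·t) = 6.655·0.1407 = 0.9365 mg/L.
At the second outfall, C = (188600·0.9365 + 18100·35.40) / (188600 + 18100) = 3.954 mg/L.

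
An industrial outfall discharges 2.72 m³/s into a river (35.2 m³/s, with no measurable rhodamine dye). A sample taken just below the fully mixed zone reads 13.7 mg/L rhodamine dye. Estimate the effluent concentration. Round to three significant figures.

Mass balance: 35.20·0 + 2.720·Cₑ = 37.92·13.70
→ Cₑ = (37.92·13.70 − 35.20·0) / 2.720 = 191.0 mg/L.

191 mg/L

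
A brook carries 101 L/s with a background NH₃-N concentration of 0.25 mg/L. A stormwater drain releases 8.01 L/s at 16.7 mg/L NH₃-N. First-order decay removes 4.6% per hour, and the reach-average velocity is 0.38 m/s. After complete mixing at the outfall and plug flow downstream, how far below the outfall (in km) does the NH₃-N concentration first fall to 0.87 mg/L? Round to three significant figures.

Flow-weighted average: C = (101.0·0.2500 + 8.010·16.70) / 109.0 = 159.0/109.0 = 1.459 mg/L.
4.6%/h lost → k = −ln(1 − 0.046) = 0.04709 h⁻¹.
Set 1.459·exp(−k·t) = 0.87 → t = ln(1.459/0.87)/k = 39510 s = 10.98 h.
Distance = v·t = 0.38·39510 = 15010 m = 15.01 km.

15.0 km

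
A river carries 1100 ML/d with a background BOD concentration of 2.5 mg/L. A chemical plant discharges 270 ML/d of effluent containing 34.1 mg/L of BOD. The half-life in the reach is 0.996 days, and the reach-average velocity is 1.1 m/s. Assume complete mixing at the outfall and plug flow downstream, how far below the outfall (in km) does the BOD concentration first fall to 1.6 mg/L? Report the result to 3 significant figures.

232 km

Mixed concentration C = ΣQC/ΣQ = (1100·2.500 + 270.0·34.10) / 1370 = 11960/1370 = 8.728 mg/L.
Half-life 0.996 d → k = ln 2 / 0.996 = 0.6959 d⁻¹.
Set 8.728·exp(−k·t) = 1.6 → t = ln(8.728/1.6)/k = 210600 s = 58.51 h.
Distance = v·t = 1.1·210600 = 231700 m = 231.7 km.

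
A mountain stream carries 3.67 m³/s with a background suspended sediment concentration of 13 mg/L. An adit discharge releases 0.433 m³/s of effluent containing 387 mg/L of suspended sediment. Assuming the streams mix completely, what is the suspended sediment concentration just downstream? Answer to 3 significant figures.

Mass balance: C = (3.670·13.00 + 0.4330·387.0) / 4.103 = 215.3/4.103 = 52.47 mg/L.

52.5 mg/L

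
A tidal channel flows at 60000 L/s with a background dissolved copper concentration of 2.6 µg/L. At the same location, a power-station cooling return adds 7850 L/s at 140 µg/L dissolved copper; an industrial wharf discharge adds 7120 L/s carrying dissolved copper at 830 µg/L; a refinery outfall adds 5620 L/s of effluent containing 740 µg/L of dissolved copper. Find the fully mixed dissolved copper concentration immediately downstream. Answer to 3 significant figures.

141 µg/L

Flow-weighted average: C = (60000·2.600 + 7850·140.0 + 7120·830.0 + 5620·740.0) / 80590 = 11320000/80590 = 140.5 µg/L.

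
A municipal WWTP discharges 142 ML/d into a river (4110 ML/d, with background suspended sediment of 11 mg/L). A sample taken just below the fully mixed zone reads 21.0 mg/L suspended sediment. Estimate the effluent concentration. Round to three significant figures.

Mass balance: 4110·11.00 + 142.0·Cₑ = 4252·21.00
→ Cₑ = (4252·21.00 − 4110·11.00) / 142.0 = 310.4 mg/L.

310 mg/L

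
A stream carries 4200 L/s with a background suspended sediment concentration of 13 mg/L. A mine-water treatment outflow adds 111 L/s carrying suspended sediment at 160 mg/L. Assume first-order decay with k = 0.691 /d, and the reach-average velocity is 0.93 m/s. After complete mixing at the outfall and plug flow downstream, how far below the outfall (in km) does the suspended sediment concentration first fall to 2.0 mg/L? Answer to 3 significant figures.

Conservation of mass: C = (4200·13.00 + 111.0·160.0) / 4311 = 72360/4311 = 16.78 mg/L.
Set 16.78·exp(−k·t) = 2.0 → t = ln(16.78/2.0)/k = 266000 s = 73.89 h.
Distance = v·t = 0.93·266000 = 247400 m = 247.4 km.

247 km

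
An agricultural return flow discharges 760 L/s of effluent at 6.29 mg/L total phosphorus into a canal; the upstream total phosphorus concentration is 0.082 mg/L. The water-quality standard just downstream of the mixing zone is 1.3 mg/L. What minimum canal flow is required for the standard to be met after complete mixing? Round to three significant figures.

Set C_mix = 1.3: (Q·0.08200 + 760.0·6.290) / (Q + 760.0) = 1.3
→ Q = 760.0·(6.290 − 1.3)/(1.3 − 0.08200) = 3114 L/s.

3110 L/s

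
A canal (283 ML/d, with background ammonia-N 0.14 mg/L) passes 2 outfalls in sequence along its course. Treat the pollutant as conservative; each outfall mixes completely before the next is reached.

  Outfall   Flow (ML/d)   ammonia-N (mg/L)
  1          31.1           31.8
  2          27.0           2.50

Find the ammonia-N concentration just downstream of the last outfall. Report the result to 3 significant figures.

After outfall 1: Q = 283.0 + 31.10 = 314.1 ML/d; C = (283.0·0.1400 + 31.10·31.80)/314.1 = 3.275 mg/L.
After outfall 2: Q = 314.1 + 27.00 = 341.1 ML/d; C = (314.1·3.275 + 27.00·2.500)/341.1 = 3.213 mg/L.

3.21 mg/L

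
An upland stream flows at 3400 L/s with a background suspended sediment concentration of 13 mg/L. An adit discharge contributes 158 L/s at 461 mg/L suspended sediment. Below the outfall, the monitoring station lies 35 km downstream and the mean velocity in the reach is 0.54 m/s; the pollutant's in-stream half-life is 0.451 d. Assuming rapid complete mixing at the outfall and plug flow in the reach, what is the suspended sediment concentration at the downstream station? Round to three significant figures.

10.4 mg/L

Mass balance: C = (3400·13.00 + 158.0·461.0) / 3558 = 117000/3558 = 32.89 mg/L.
Travel time t = 35·1000 / 0.54 = 64810 s = 18.00 h.
Half-life 0.451 d → k = ln 2 / 0.451 = 1.537 d⁻¹.
Decay over the reach: 32.89·exp(−kt) = 32.89·0.3157 = 10.38 mg/L.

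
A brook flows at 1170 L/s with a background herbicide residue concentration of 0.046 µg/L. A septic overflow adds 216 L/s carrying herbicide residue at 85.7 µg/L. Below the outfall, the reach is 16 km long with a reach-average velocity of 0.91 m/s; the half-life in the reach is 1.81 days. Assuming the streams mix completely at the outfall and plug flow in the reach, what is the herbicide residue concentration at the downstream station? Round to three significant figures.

Mixed concentration C = ΣQC/ΣQ = (1170·0.04600 + 216.0·85.70) / 1386 = 18570/1386 = 13.39 µg/L.
Travel time t = 16·1000 / 0.91 = 17580 s = 4.884 h.
Half-life 1.81 d → k = ln 2 / 1.81 = 0.3830 d⁻¹.
First-order decay: C = 13.39·exp(−k·t) = 13.39·0.9250 = 12.39 µg/L.

12.4 µg/L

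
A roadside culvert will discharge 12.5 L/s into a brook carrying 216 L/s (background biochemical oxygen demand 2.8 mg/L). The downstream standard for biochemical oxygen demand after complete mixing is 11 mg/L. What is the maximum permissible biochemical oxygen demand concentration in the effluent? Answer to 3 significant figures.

153 mg/L

At the limit, (Qr·Cr + Qe·Cₑ)/(Qr + Qe) = 11:
Cₑ = (228.5·11 − 216.0·2.800) / 12.50 = 152.7 mg/L.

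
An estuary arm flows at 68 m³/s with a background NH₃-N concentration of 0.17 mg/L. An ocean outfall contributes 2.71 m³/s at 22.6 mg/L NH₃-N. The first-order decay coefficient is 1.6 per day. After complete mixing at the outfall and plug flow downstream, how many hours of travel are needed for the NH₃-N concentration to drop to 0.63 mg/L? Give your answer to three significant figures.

7.37 h

Mixed concentration C = ΣQC/ΣQ = (68.00·0.1700 + 2.710·22.60) / 70.71 = 72.81/70.71 = 1.030 mg/L.
1.030·exp(−k·t) = 0.63 → t = ln(1.030/0.63)/k = 26530 s = 7.369 h.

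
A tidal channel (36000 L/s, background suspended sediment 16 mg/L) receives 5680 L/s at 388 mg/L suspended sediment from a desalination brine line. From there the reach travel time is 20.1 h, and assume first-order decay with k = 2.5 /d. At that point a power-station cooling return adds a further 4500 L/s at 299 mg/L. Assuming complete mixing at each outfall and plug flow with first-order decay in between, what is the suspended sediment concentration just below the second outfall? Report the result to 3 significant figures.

36.6 mg/L

Mass balance: C = (36000·16.00 + 5680·388.0) / 41680 = 2780000/41680 = 66.69 mg/L; combined flow 41680 L/s.
Applying C = C₀e^(−kt): 66.69 × 0.1232 = 8.218 mg/L.
At the second outfall, C = (41680·8.218 + 4500·299.0) / (41680 + 4500) = 36.55 mg/L.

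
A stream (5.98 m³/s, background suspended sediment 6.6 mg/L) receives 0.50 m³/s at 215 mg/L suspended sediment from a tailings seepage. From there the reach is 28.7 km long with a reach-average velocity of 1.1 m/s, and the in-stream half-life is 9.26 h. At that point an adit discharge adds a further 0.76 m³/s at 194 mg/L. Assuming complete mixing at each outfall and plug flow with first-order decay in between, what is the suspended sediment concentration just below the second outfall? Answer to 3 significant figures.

32.2 mg/L

After mixing, C = (5.980·6.600 + 0.5000·215.0) / 6.480 = 147.0/6.480 = 22.68 mg/L; combined flow 6.480 m³/s.
Travel time t = 28.7·1000 / 1.1 = 26090 s = 7.247 h.
Half-life 9.26 h → k = ln 2 / 9.26 = 0.07485 h⁻¹ = 1.796 d⁻¹.
Applying C = C₀e^(−kt): 22.68 × 0.5813 = 13.18 mg/L.
Second outfall: C = (6.480·13.18 + 0.7600·194.0)/7.240 = 32.16 mg/L.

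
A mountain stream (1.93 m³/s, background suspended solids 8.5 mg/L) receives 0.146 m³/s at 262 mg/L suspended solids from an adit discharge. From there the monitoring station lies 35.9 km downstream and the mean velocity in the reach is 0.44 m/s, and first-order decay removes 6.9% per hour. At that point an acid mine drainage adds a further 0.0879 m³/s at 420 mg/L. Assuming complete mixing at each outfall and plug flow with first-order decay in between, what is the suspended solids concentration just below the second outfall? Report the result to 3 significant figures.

22.1 mg/L

Mass balance: C = (1.930·8.500 + 0.1460·262.0) / 2.076 = 54.66/2.076 = 26.33 mg/L; combined flow 2.076 m³/s.
Travel time t = 35.9·1000 / 0.44 = 81590 s = 22.66 h.
6.9%/h lost → k = −ln(1 − 0.069) = 0.07150 h⁻¹.
Applying C = C₀e^(−kt): 26.33 × 0.1978 = 5.208 mg/L.
Second outfall: C = (2.076·5.208 + 0.08790·420.0)/2.164 = 22.06 mg/L.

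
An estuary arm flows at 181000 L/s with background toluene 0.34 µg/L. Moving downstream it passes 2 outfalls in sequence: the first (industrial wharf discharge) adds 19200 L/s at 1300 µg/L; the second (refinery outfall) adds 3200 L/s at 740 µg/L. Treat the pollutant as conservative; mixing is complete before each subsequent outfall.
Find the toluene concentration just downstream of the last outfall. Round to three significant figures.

After outfall 1: Q = 181000 + 19200 = 200200 L/s; C = (181000·0.3400 + 19200·1300)/200200 = 125.0 µg/L.
After outfall 2: Q = 200200 + 3200 = 203400 L/s; C = (200200·125.0 + 3200·740.0)/203400 = 134.7 µg/L.

135 µg/L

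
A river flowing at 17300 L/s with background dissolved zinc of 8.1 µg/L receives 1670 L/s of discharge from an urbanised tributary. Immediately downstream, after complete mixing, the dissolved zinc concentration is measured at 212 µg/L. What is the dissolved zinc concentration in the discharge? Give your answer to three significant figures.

Mass balance: 17300·8.100 + 1670·Cₑ = 18970·212.0
→ Cₑ = (18970·212.0 − 17300·8.100) / 1670 = 2324 µg/L.

2320 µg/L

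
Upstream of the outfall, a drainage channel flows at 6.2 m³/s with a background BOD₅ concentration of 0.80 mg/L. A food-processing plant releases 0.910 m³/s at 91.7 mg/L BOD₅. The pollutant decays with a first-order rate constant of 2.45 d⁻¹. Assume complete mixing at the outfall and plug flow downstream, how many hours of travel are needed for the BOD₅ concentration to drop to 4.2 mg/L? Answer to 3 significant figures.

After mixing, C = (6.200·0.8000 + 0.9100·91.70) / 7.110 = 88.41/7.110 = 12.43 mg/L.
12.43·exp(−k·t) = 4.2 → t = ln(12.43/4.2)/k = 38280 s = 10.63 h.

10.6 h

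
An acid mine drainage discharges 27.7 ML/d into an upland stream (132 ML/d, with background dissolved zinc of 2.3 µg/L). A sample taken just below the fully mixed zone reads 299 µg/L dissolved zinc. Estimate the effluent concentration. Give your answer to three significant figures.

Mass balance: 132.0·2.300 + 27.70·Cₑ = 159.7·299.0
→ Cₑ = (159.7·299.0 − 132.0·2.300) / 27.70 = 1713 µg/L.

1710 µg/L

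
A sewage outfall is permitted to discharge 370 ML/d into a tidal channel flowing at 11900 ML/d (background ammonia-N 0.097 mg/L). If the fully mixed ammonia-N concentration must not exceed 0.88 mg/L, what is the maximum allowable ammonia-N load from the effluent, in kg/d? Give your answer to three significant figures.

9640 kg/d

Mass balance at the limit: 11900·0.09700 + 370.0·Cₑ = 12270·0.88 → Cₑ = 26.06 mg/L.
370.0 ML/d = 4.282 m³/s. Load = 4.282 m³/s × 26.06 g/m³ × 86 400 s/d = 9643 kg/d.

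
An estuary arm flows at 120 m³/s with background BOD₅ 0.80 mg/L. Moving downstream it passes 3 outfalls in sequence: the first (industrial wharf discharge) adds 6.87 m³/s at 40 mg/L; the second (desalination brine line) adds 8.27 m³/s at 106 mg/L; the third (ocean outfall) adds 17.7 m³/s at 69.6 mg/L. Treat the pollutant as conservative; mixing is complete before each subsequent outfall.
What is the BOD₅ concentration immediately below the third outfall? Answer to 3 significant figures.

16.2 mg/L

Outfall 1: combined Q = 126.9 m³/s; C = (120.0·0.8000 + 6.870·40.00)/126.9 = 2.923 mg/L.
Outfall 2: combined Q = 135.1 m³/s; C = (126.9·2.923 + 8.270·106.0)/135.1 = 9.231 mg/L.
Outfall 3: combined Q = 152.8 m³/s; C = (135.1·9.231 + 17.70·69.60)/152.8 = 16.22 mg/L.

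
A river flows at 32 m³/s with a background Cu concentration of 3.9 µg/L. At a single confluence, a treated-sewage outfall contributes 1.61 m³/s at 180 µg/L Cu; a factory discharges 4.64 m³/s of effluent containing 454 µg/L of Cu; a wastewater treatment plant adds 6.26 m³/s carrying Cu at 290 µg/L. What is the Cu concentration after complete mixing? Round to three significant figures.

97.4 µg/L

Conservation of mass: C = (32.00·3.900 + 1.610·180.0 + 4.640·454.0 + 6.260·290.0) / 44.51 = 4337/44.51 = 97.43 µg/L.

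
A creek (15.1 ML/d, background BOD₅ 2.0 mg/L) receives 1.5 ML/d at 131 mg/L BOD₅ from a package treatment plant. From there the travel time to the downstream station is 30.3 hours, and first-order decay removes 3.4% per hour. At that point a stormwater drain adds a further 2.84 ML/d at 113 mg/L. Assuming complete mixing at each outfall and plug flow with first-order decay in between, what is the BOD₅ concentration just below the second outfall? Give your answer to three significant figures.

Conservation of mass: C = (15.10·2.000 + 1.500·131.0) / 16.60 = 226.7/16.60 = 13.66 mg/L; combined flow 16.60 ML/d.
3.4%/h lost → k = −ln(1 − 0.034) = 0.03459 h⁻¹.
Decay over the reach: 13.66·exp(−kt) = 13.66·0.3506 = 4.788 mg/L.
Second outfall: C = (16.60·4.788 + 2.840·113.0)/19.44 = 20.60 mg/L.

20.6 mg/L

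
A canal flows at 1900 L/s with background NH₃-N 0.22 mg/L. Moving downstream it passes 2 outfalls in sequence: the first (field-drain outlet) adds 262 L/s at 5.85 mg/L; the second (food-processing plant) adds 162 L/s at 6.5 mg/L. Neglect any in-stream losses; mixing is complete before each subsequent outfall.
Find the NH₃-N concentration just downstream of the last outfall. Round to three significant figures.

After outfall 1: Q = 1900 + 262.0 = 2162 L/s; C = (1900·0.2200 + 262.0·5.850)/2162 = 0.9023 mg/L.
After outfall 2: Q = 2162 + 162.0 = 2324 L/s; C = (2162·0.9023 + 162.0·6.500)/2324 = 1.292 mg/L.

1.29 mg/L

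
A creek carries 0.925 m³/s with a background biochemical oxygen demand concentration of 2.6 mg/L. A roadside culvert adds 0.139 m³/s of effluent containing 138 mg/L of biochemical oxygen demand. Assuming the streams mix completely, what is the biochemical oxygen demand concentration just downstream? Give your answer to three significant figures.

20.3 mg/L

Mixed concentration C = ΣQC/ΣQ = (0.9250·2.600 + 0.1390·138.0) / 1.064 = 21.59/1.064 = 20.29 mg/L.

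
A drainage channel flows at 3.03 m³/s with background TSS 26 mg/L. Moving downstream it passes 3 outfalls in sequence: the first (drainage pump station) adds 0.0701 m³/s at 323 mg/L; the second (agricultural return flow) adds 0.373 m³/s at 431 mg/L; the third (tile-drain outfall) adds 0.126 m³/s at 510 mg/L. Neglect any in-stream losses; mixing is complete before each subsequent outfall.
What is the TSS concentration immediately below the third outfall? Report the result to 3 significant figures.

After outfall 1: Q = 3.030 + 0.07010 = 3.100 m³/s; C = (3.030·26.00 + 0.07010·323.0)/3.100 = 32.72 mg/L.
After outfall 2: Q = 3.100 + 0.3730 = 3.473 m³/s; C = (3.100·32.72 + 0.3730·431.0)/3.473 = 75.49 mg/L.
After outfall 3: Q = 3.473 + 0.1260 = 3.599 m³/s; C = (3.473·75.49 + 0.1260·510.0)/3.599 = 90.70 mg/L.

90.7 mg/L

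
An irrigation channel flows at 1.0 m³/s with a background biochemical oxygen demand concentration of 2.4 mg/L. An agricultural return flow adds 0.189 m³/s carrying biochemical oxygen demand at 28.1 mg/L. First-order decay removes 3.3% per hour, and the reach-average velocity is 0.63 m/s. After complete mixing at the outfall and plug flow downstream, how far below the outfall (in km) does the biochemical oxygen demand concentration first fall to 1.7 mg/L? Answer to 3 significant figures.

90.5 km

Mixed concentration C = ΣQC/ΣQ = (1.000·2.400 + 0.1890·28.10) / 1.189 = 7.711/1.189 = 6.485 mg/L.
3.3%/h lost → k = −ln(1 − 0.033) = 0.03356 h⁻¹.
Set 6.485·exp(−k·t) = 1.7 → t = ln(6.485/1.7)/k = 143600 s = 39.90 h.
Distance = v·t = 0.63·143600 = 90490 m = 90.49 km.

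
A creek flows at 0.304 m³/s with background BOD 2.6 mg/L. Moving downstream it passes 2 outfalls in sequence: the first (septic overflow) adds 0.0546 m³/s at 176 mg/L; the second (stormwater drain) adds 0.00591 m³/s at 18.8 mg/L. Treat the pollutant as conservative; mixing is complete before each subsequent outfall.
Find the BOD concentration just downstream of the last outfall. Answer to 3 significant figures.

28.8 mg/L

After outfall 1: Q = 0.3040 + 0.05460 = 0.3586 m³/s; C = (0.3040·2.600 + 0.05460·176.0)/0.3586 = 29.00 mg/L.
After outfall 2: Q = 0.3586 + 0.005910 = 0.3645 m³/s; C = (0.3586·29.00 + 0.005910·18.80)/0.3645 = 28.84 mg/L.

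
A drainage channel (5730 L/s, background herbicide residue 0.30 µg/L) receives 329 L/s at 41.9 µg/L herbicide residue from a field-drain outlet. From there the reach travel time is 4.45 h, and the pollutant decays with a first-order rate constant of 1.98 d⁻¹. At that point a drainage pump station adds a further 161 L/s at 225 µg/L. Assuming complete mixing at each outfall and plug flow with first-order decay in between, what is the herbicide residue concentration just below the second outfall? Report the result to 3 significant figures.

7.55 µg/L

Mixed concentration C = ΣQC/ΣQ = (5730·0.3000 + 329.0·41.90) / 6059 = 15500/6059 = 2.559 µg/L; combined flow 6059 L/s.
Applying C = C₀e^(−kt): 2.559 × 0.6927 = 1.773 µg/L.
At the second outfall, C = (6059·1.773 + 161.0·225.0) / (6059 + 161.0) = 7.551 µg/L.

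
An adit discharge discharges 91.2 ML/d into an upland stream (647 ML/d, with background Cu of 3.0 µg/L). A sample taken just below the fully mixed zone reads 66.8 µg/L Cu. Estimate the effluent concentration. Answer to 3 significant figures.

Mass balance: 647.0·3.000 + 91.20·Cₑ = 738.2·66.80
→ Cₑ = (738.2·66.80 − 647.0·3.000) / 91.20 = 519.4 µg/L.

519 µg/L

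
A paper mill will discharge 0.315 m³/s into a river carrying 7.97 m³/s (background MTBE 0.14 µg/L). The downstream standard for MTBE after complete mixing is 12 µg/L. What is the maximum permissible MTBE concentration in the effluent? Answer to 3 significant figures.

At the limit, (Qr·Cr + Qe·Cₑ)/(Qr + Qe) = 12:
Cₑ = (8.285·12 − 7.970·0.1400) / 0.3150 = 312.1 µg/L.

312 µg/L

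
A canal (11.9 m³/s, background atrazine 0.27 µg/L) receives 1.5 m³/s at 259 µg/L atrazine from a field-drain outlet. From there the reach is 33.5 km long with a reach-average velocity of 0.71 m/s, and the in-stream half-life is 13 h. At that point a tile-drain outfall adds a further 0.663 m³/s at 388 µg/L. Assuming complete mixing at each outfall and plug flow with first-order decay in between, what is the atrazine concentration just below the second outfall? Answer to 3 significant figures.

32.1 µg/L

Mixed concentration C = ΣQC/ΣQ = (11.90·0.2700 + 1.500·259.0) / 13.40 = 391.7/13.40 = 29.23 µg/L; combined flow 13.40 m³/s.
Travel time t = 33.5·1000 / 0.71 = 47180 s = 13.11 h.
Half-life 13 h → k = ln 2 / 13 = 0.05332 h⁻¹ = 1.280 d⁻¹.
After decay, C = 29.23 × e^(−kt) = 29.23 × 0.4972 = 14.53 µg/L.
Second outfall: C = (13.40·14.53 + 0.6630·388.0)/14.06 = 32.14 µg/L.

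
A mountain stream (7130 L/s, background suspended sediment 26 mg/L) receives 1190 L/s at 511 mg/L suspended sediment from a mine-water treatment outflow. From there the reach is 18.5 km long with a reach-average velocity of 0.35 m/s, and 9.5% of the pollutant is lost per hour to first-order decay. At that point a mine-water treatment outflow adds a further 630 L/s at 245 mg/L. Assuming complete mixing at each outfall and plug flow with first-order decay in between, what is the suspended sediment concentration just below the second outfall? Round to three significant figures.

Mixed concentration C = ΣQC/ΣQ = (7130·26.00 + 1190·511.0) / 8320 = 793500/8320 = 95.37 mg/L; combined flow 8320 L/s.
Travel time t = 18.5·1000 / 0.35 = 52860 s = 14.68 h.
9.5%/h lost → k = −ln(1 − 0.095) = 0.09982 h⁻¹.
Decay over the reach: 95.37·exp(−kt) = 95.37·0.2309 = 22.02 mg/L.
At the second outfall, C = (8320·22.02 + 630.0·245.0) / (8320 + 630.0) = 37.72 mg/L.

37.7 mg/L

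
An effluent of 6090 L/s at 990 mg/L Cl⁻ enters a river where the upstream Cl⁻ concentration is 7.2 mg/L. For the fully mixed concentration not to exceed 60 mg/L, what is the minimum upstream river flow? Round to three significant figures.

107000 L/s

Set C_mix = 60: (Q·7.200 + 6090·990.0) / (Q + 6090) = 60
→ Q = 6090·(990.0 − 60)/(60 − 7.200) = 107300 L/s.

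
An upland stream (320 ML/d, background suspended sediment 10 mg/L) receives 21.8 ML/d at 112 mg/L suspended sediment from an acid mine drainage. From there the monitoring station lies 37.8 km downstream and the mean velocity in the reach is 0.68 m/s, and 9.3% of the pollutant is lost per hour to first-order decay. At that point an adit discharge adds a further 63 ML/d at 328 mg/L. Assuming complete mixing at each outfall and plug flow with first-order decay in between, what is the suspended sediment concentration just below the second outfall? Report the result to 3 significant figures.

54.1 mg/L

Mixed concentration C = ΣQC/ΣQ = (320.0·10.00 + 21.80·112.0) / 341.8 = 5642/341.8 = 16.51 mg/L; combined flow 341.8 ML/d.
Travel time t = 37.8·1000 / 0.68 = 55590 s = 15.44 h.
9.3%/h lost → k = −ln(1 − 0.093) = 0.09761 h⁻¹.
After decay, C = 16.51 × e^(−kt) = 16.51 × 0.2215 = 3.656 mg/L.
Second outfall: C = (341.8·3.656 + 63.00·328.0)/404.8 = 54.13 mg/L.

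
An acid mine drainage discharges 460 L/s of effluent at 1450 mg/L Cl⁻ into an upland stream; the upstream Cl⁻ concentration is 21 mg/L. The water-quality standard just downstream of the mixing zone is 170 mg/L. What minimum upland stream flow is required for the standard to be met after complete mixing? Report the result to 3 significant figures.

Set C_mix = 170: (Q·21.00 + 460.0·1450) / (Q + 460.0) = 170
→ Q = 460.0·(1450 − 170)/(170 − 21.00) = 3952 L/s.

3950 L/s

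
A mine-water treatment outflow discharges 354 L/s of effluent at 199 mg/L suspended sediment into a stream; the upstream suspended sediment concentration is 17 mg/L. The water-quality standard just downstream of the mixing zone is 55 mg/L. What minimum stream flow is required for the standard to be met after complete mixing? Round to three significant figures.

Set C_mix = 55: (Q·17.00 + 354.0·199.0) / (Q + 354.0) = 55
→ Q = 354.0·(199.0 − 55)/(55 − 17.00) = 1341 L/s.

1340 L/s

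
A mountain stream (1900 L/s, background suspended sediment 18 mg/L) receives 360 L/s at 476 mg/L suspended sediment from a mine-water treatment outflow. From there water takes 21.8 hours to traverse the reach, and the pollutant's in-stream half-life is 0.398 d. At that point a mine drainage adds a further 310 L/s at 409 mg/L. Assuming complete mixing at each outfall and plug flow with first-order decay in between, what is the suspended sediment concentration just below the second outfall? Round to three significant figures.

65.8 mg/L

Mass balance: C = (1900·18.00 + 360.0·476.0) / 2260 = 205600/2260 = 90.96 mg/L; combined flow 2260 L/s.
Half-life 0.398 d → k = ln 2 / 0.398 = 1.742 d⁻¹.
Applying C = C₀e^(−kt): 90.96 × 0.2056 = 18.70 mg/L.
Second outfall: C = (2260·18.70 + 310.0·409.0)/2570 = 65.78 mg/L.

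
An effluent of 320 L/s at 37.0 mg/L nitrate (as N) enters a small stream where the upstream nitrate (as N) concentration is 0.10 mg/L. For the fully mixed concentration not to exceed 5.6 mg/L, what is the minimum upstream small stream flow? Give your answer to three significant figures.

Set C_mix = 5.6: (Q·0.1000 + 320.0·37.00) / (Q + 320.0) = 5.6
→ Q = 320.0·(37.00 − 5.6)/(5.6 − 0.1000) = 1827 L/s.

1830 L/s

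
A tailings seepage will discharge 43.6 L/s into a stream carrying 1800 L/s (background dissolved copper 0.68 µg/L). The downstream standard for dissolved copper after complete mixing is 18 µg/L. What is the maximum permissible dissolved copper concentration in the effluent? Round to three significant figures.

733 µg/L

At the limit, (Qr·Cr + Qe·Cₑ)/(Qr + Qe) = 18:
Cₑ = (1844·18 − 1800·0.6800) / 43.60 = 733.0 µg/L.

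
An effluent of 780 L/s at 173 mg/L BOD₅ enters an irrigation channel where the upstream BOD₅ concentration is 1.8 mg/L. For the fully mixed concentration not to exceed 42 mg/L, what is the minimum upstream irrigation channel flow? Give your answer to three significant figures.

2540 L/s

Set C_mix = 42: (Q·1.800 + 780.0·173.0) / (Q + 780.0) = 42
→ Q = 780.0·(173.0 − 42)/(42 − 1.800) = 2542 L/s.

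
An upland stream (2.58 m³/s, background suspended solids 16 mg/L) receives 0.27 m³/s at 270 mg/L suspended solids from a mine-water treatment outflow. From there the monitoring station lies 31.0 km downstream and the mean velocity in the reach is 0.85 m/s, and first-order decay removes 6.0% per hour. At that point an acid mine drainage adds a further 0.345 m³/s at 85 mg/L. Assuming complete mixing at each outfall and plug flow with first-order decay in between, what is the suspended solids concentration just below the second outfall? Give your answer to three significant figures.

Conservation of mass: C = (2.580·16.00 + 0.2700·270.0) / 2.850 = 114.2/2.850 = 40.06 mg/L; combined flow 2.850 m³/s.
Travel time t = 31.0·1000 / 0.85 = 36470 s = 10.13 h.
6.0%/h lost → k = −ln(1 − 0.06) = 0.06188 h⁻¹.
Decay over the reach: 40.06·exp(−kt) = 40.06·0.5343 = 21.40 mg/L.
At the second outfall, C = (2.850·21.40 + 0.3450·85.00) / (2.850 + 0.3450) = 28.27 mg/L.

28.3 mg/L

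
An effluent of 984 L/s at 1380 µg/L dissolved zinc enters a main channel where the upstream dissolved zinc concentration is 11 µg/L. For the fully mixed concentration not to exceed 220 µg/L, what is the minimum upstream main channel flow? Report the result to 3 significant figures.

Set C_mix = 220: (Q·11.00 + 984.0·1380) / (Q + 984.0) = 220
→ Q = 984.0·(1380 − 220)/(220 − 11.00) = 5461 L/s.

5460 L/s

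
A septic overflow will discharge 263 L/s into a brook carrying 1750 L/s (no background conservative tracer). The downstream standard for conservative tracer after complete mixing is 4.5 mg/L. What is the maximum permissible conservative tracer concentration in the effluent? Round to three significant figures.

34.4 mg/L

At the limit, (Qr·Cr + Qe·Cₑ)/(Qr + Qe) = 4.5:
Cₑ = (2013·4.5 − 1750·0) / 263.0 = 34.44 mg/L.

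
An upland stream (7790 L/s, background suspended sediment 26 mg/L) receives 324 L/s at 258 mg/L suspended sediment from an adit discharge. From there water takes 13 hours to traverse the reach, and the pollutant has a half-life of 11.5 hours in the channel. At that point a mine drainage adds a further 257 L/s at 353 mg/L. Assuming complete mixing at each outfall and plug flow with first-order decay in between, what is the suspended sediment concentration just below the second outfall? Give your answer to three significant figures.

Flow-weighted average: C = (7790·26.00 + 324.0·258.0) / 8114 = 286100/8114 = 35.26 mg/L; combined flow 8114 L/s.
Half-life 11.5 h → k = ln 2 / 11.5 = 0.06027 h⁻¹ = 1.447 d⁻¹.
First-order decay: C = 35.26·exp(−k·t) = 35.26·0.4568 = 16.11 mg/L.
Second outfall: C = (8114·16.11 + 257.0·353.0)/8371 = 26.45 mg/L.

26.5 mg/L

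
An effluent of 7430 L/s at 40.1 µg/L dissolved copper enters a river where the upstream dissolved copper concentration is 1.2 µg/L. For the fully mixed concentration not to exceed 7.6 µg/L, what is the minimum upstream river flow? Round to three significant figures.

Set C_mix = 7.6: (Q·1.200 + 7430·40.10) / (Q + 7430) = 7.6
→ Q = 7430·(40.10 − 7.6)/(7.6 − 1.200) = 37730 L/s.

37700 L/s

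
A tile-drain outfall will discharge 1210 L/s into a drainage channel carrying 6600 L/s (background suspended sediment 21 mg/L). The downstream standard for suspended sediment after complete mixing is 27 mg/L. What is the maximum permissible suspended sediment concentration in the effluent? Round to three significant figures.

59.7 mg/L

At the limit, (Qr·Cr + Qe·Cₑ)/(Qr + Qe) = 27:
Cₑ = (7810·27 − 6600·21.00) / 1210 = 59.73 mg/L.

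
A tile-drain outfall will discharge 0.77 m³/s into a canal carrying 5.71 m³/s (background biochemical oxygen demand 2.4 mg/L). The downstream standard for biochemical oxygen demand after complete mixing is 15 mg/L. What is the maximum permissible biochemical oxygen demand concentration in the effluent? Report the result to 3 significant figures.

At the limit, (Qr·Cr + Qe·Cₑ)/(Qr + Qe) = 15:
Cₑ = (6.480·15 − 5.710·2.400) / 0.7700 = 108.4 mg/L.

108 mg/L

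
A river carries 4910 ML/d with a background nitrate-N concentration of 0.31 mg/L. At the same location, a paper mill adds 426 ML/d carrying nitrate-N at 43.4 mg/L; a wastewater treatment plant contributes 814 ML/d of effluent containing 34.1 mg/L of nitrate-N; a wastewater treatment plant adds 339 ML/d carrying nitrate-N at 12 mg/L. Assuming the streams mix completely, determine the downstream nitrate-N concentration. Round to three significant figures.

Mixed concentration C = ΣQC/ΣQ = (4910·0.3100 + 426.0·43.40 + 814.0·34.10 + 339.0·12.00) / 6489 = 51840/6489 = 7.988 mg/L.

7.99 mg/L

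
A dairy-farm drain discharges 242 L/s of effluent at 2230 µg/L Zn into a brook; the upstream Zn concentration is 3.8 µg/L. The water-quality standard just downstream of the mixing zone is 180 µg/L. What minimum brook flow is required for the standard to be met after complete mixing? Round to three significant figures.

Set C_mix = 180: (Q·3.800 + 242.0·2230) / (Q + 242.0) = 180
→ Q = 242.0·(2230 − 180)/(180 − 3.800) = 2816 L/s.

2820 L/s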